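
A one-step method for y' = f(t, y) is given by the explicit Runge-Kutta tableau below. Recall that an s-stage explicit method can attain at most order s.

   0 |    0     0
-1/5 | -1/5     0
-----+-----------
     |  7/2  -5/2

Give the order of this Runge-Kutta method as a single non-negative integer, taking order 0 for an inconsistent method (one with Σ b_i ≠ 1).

b = (7/2, -5/2)
c = (0, -1/5)
Σ b_i: 7/2·1 + (-5/2)·1 = 1 ✓
b·c: (-5/2)·(-1/5) = 1/2 ✓; 2 stages ⇒ order 2.

2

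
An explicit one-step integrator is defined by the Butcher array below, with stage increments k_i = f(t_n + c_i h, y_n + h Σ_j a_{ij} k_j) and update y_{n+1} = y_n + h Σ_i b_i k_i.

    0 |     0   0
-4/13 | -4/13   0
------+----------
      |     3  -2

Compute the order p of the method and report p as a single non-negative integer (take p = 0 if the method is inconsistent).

1

b = (3, -2)
c = (0, -4/13)
Σ b_i: 3·1 + (-2)·1 = 1 ✓
b·c: (-2)·(-4/13) = 8/13 ≠ 1/2 ⇒ order 1.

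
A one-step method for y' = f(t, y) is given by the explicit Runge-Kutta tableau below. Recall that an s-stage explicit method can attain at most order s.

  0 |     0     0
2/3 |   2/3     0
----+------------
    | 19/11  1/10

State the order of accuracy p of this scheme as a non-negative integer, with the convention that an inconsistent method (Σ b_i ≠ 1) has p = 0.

0

b = (19/11, 1/10)
c = (0, 2/3)
Σ b_i: 19/11·1 + 1/10·1 = 201/110 ≠ 1 ⇒ order 0.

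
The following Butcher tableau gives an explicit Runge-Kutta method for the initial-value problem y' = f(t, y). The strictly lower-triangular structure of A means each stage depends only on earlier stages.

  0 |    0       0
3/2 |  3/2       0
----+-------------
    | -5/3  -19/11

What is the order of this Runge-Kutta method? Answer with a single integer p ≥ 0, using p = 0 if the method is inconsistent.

0

b = (-5/3, -19/11)
c = (0, 3/2)
Σ b_i: (-5/3)·1 + (-19/11)·1 = -112/33 ≠ 1 ⇒ order 0.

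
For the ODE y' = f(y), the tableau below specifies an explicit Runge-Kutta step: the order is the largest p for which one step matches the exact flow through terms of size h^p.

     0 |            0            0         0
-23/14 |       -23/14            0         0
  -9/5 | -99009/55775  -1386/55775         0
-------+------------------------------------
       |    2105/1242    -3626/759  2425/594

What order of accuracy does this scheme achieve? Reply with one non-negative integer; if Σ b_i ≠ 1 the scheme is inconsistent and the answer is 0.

3

b = (2105/1242, -3626/759, 2425/594)
c = (0, -23/14, -9/5)
Ac = (0, 0, 99/2425)
Σ b_i: 2105/1242·1 + (-3626/759)·1 + 2425/594·1 = 1 ✓
b·c: (-3626/759)·(-23/14) + 2425/594·(-9/5) = 1/2 ✓
b·c²: (-3626/759)·529/196 + 2425/594·81/25 = 1/3 ✓
b·Ac: 2425/594·99/2425 = 1/6 ✓; 3 stages ⇒ order 3.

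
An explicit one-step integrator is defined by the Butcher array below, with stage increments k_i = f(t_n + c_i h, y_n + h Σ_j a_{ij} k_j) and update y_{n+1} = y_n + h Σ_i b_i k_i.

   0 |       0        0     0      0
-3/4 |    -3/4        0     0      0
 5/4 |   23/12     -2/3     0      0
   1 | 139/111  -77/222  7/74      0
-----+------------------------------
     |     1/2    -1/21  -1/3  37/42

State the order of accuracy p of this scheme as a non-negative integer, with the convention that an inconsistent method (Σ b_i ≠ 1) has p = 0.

b = (1/2, -1/21, -1/3, 37/42)
c = (0, -3/4, 5/4, 1)
Ac = (0, 0, 1/2, 14/37)
Σ b_i: 1/2·1 + (-1/21)·1 + (-1/3)·1 + 37/42·1 = 1 ✓
b·c: (-1/21)·(-3/4) + (-1/3)·5/4 + 37/42·1 = 1/2 ✓
b·c²: (-1/21)·9/16 + (-1/3)·25/16 + 37/42·1 = 1/3 ✓
b·Ac: (-1/3)·1/2 + 37/42·14/37 = 1/6 ✓
b·c³: (-1/21)·(-27/64) + (-1/3)·125/64 + 37/42·1 = 1/4 ✓
b·(c∘Ac): (-1/3)·5/8 + 37/42·14/37 = 1/8 ✓
b·Ac²: (-1/3)·(-3/8) + 37/42·(-7/148) = 1/12 ✓
b·A²c: 37/42·7/148 = 1/24 ✓; 4 stages ⇒ order 4.

4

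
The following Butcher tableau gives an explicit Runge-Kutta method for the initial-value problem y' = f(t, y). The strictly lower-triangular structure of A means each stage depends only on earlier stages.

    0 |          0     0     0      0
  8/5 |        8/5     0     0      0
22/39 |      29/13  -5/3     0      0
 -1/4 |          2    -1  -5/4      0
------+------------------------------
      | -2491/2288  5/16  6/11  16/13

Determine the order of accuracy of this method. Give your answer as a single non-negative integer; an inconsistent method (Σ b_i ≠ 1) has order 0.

2

b = (-2491/2288, 5/16, 6/11, 16/13)
c = (0, 8/5, 22/39, -1/4)
Ac = (0, 0, -8/3, -899/390)
Σ b_i: (-2491/2288)·1 + 5/16·1 + 6/11·1 + 16/13·1 = 1 ✓
b·c: 5/16·8/5 + 6/11·22/39 + 16/13·(-1/4) = 1/2 ✓
b·c²: 5/16·64/25 + 6/11·484/1521 + 16/13·1/16 = 2663/2535 ≠ 1/3 ⇒ order 2.
b·Ac: 6/11·(-8/3) + 16/13·(-899/390) = -119672/27885 ≠ 1/6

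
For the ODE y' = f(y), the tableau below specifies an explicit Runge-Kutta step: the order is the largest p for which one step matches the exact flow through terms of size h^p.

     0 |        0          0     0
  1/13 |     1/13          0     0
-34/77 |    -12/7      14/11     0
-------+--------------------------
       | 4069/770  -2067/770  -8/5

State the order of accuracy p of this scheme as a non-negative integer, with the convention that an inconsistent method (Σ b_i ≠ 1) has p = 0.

b = (4069/770, -2067/770, -8/5)
c = (0, 1/13, -34/77)
Ac = (0, 0, 14/143)
Σ b_i: 4069/770·1 + (-2067/770)·1 + (-8/5)·1 = 1 ✓
b·c: (-2067/770)·1/13 + (-8/5)·(-34/77) = 1/2 ✓
b·c²: (-2067/770)·1/169 + (-8/5)·1156/5929 = -252691/770770 ≠ 1/3 ⇒ order 2.
b·Ac: (-8/5)·14/143 = -112/715 ≠ 1/6

2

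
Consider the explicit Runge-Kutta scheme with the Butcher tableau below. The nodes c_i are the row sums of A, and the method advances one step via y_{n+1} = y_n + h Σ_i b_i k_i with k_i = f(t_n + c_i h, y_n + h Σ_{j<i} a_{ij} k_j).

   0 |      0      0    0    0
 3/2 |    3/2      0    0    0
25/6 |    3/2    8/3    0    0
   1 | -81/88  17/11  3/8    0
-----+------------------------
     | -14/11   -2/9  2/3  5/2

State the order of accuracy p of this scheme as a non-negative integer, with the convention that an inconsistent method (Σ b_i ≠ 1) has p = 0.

b = (-14/11, -2/9, 2/3, 5/2)
c = (0, 3/2, 25/6, 1)
Ac = (0, 0, 4, 683/176)
Σ b_i: (-14/11)·1 + (-2/9)·1 + 2/3·1 + 5/2·1 = 331/198 ≠ 1 ⇒ order 0.

0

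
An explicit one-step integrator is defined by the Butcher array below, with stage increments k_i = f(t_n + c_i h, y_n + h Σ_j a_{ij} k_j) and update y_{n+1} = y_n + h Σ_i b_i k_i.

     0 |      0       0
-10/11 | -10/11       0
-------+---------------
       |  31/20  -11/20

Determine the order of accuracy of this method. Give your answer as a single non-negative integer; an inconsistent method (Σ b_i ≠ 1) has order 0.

2

b = (31/20, -11/20)
c = (0, -10/11)
Σ b_i: 31/20·1 + (-11/20)·1 = 1 ✓
b·c: (-11/20)·(-10/11) = 1/2 ✓; 2 stages ⇒ order 2.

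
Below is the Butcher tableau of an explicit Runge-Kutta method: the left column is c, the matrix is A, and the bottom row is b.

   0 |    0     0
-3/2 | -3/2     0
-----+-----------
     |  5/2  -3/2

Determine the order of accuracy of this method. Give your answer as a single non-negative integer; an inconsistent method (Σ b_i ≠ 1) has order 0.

1

b = (5/2, -3/2)
c = (0, -3/2)
Σ b_i: 5/2·1 + (-3/2)·1 = 1 ✓
b·c: (-3/2)·(-3/2) = 9/4 ≠ 1/2 ⇒ order 1.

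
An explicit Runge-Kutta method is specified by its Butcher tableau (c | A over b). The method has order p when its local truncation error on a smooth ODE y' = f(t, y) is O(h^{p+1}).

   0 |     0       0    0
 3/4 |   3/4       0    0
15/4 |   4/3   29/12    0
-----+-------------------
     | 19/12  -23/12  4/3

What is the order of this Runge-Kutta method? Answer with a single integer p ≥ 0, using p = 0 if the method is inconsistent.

b = (19/12, -23/12, 4/3)
c = (0, 3/4, 15/4)
Ac = (0, 0, 29/16)
Σ b_i: 19/12·1 + (-23/12)·1 + 4/3·1 = 1 ✓
b·c: (-23/12)·3/4 + 4/3·15/4 = 57/16 ≠ 1/2 ⇒ order 1.

1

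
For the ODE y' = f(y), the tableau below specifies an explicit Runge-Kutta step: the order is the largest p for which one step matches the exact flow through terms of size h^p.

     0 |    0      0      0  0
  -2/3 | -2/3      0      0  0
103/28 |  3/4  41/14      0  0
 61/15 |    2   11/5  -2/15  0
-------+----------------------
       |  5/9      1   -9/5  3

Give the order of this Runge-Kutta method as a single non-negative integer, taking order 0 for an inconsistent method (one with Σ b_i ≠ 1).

b = (5/9, 1, -9/5, 3)
c = (0, -2/3, 103/28, 61/15)
Ac = (0, 0, -41/21, -137/70)
Σ b_i: 5/9·1 + 1·1 + (-9/5)·1 + 3·1 = 124/45 ≠ 1 ⇒ order 0.

0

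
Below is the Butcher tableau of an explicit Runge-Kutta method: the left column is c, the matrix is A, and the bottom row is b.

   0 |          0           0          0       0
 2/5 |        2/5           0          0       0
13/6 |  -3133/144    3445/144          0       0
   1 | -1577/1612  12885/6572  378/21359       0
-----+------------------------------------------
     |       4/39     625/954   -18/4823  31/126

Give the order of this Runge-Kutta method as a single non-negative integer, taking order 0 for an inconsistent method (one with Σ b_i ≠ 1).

b = (4/39, 625/954, -18/4823, 31/126)
c = (0, 2/5, 13/6, 1)
Ac = (0, 0, 689/72, 51/62)
Σ b_i: 4/39·1 + 625/954·1 + (-18/4823)·1 + 31/126·1 = 1 ✓
b·c: 625/954·2/5 + (-18/4823)·13/6 + 31/126·1 = 1/2 ✓
b·c²: 625/954·4/25 + (-18/4823)·169/36 + 31/126·1 = 1/3 ✓
b·Ac: (-18/4823)·689/72 + 31/126·51/62 = 1/6 ✓
b·c³: 625/954·8/125 + (-18/4823)·2197/216 + 31/126·1 = 1/4 ✓
b·(c∘Ac): (-18/4823)·8957/432 + 31/126·51/62 = 1/8 ✓
b·Ac²: (-18/4823)·689/180 + 31/126·123/310 = 1/12 ✓
b·A²c: 31/126·21/124 = 1/24 ✓; 4 stages ⇒ order 4.

4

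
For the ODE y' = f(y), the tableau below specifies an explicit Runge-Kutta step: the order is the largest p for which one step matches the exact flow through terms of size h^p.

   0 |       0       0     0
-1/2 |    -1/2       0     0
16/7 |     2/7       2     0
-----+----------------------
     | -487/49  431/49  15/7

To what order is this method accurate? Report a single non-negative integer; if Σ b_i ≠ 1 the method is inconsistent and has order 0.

2

b = (-487/49, 431/49, 15/7)
c = (0, -1/2, 16/7)
Ac = (0, 0, -1)
Σ b_i: (-487/49)·1 + 431/49·1 + 15/7·1 = 1 ✓
b·c: 431/49·(-1/2) + 15/7·16/7 = 1/2 ✓
b·c²: 431/49·1/4 + 15/7·256/49 = 18377/1372 ≠ 1/3 ⇒ order 2.
b·Ac: 15/7·(-1) = -15/7 ≠ 1/6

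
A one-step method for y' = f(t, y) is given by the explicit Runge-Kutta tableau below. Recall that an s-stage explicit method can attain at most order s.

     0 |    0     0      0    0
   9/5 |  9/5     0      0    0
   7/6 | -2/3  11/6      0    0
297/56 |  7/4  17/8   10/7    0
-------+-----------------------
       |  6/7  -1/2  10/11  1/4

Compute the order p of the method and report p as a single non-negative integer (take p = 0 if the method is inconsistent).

0

b = (6/7, -1/2, 10/11, 1/4)
c = (0, 9/5, 7/6, 297/56)
Ac = (0, 0, 33/10, 659/120)
Σ b_i: 6/7·1 + (-1/2)·1 + 10/11·1 + 1/4·1 = 467/308 ≠ 1 ⇒ order 0.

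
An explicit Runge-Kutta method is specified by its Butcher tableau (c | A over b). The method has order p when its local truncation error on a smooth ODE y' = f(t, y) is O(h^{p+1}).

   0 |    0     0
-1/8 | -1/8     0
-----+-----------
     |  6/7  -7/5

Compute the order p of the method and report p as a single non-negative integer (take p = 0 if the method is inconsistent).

0

b = (6/7, -7/5)
c = (0, -1/8)
Σ b_i: 6/7·1 + (-7/5)·1 = -19/35 ≠ 1 ⇒ order 0.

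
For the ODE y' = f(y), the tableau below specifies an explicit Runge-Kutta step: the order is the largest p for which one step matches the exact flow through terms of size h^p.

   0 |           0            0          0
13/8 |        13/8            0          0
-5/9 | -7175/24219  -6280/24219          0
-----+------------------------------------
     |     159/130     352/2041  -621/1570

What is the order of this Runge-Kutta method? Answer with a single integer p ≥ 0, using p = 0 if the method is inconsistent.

b = (159/130, 352/2041, -621/1570)
c = (0, 13/8, -5/9)
Ac = (0, 0, -785/1863)
Σ b_i: 159/130·1 + 352/2041·1 + (-621/1570)·1 = 1 ✓
b·c: 352/2041·13/8 + (-621/1570)·(-5/9) = 1/2 ✓
b·c²: 352/2041·169/64 + (-621/1570)·25/81 = 1/3 ✓
b·Ac: (-621/1570)·(-785/1863) = 1/6 ✓; 3 stages ⇒ order 3.

3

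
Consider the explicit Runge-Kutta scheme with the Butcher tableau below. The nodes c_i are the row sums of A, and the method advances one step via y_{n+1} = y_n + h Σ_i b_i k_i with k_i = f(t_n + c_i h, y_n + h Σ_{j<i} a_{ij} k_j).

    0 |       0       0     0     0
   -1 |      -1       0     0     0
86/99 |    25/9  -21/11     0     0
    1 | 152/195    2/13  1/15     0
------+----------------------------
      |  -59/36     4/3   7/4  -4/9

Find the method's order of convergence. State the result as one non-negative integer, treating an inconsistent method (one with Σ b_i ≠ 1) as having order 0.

1

b = (-59/36, 4/3, 7/4, -4/9)
c = (0, -1, 86/99, 1)
Ac = (0, 0, 21/11, -1852/19305)
Σ b_i: (-59/36)·1 + 4/3·1 + 7/4·1 + (-4/9)·1 = 1 ✓
b·c: 4/3·(-1) + 7/4·86/99 + (-4/9)·1 = -17/66 ≠ 1/2 ⇒ order 1.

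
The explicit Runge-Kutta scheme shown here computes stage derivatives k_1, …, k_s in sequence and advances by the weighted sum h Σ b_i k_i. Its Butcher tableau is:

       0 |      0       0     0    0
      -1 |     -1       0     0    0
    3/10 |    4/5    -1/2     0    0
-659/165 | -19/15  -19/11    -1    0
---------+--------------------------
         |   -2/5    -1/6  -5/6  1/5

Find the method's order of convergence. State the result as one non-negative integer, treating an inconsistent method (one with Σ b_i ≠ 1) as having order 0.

0

b = (-2/5, -1/6, -5/6, 1/5)
c = (0, -1, 3/10, -659/165)
Ac = (0, 0, 1/2, 157/110)
Σ b_i: (-2/5)·1 + (-1/6)·1 + (-5/6)·1 + 1/5·1 = -6/5 ≠ 1 ⇒ order 0.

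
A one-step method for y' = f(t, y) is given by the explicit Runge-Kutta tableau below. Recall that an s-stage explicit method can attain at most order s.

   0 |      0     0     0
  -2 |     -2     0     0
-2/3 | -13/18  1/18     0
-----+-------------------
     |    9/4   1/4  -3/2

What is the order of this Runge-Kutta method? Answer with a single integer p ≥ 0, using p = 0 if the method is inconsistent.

3

b = (9/4, 1/4, -3/2)
c = (0, -2, -2/3)
Ac = (0, 0, -1/9)
Σ b_i: 9/4·1 + 1/4·1 + (-3/2)·1 = 1 ✓
b·c: 1/4·(-2) + (-3/2)·(-2/3) = 1/2 ✓
b·c²: 1/4·4 + (-3/2)·4/9 = 1/3 ✓
b·Ac: (-3/2)·(-1/9) = 1/6 ✓; 3 stages ⇒ order 3.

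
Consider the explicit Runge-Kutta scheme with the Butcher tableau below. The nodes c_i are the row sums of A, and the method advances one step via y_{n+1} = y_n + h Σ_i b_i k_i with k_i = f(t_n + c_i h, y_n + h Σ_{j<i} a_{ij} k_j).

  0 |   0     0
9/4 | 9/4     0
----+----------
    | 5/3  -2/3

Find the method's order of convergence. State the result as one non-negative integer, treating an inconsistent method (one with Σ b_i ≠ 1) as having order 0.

b = (5/3, -2/3)
c = (0, 9/4)
Σ b_i: 5/3·1 + (-2/3)·1 = 1 ✓
b·c: (-2/3)·9/4 = -3/2 ≠ 1/2 ⇒ order 1.

1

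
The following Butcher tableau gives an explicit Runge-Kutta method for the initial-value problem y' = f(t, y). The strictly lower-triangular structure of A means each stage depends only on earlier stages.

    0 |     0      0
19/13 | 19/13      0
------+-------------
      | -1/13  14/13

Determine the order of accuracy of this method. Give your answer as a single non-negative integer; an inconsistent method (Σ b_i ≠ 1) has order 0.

1

b = (-1/13, 14/13)
c = (0, 19/13)
Σ b_i: (-1/13)·1 + 14/13·1 = 1 ✓
b·c: 14/13·19/13 = 266/169 ≠ 1/2 ⇒ order 1.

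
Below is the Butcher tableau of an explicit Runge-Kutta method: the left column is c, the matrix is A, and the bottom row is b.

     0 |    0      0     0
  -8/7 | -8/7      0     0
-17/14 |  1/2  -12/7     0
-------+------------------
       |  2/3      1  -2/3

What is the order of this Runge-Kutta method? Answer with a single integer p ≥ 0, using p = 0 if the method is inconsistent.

1

b = (2/3, 1, -2/3)
c = (0, -8/7, -17/14)
Ac = (0, 0, 96/49)
Σ b_i: 2/3·1 + 1·1 + (-2/3)·1 = 1 ✓
b·c: 1·(-8/7) + (-2/3)·(-17/14) = -1/3 ≠ 1/2 ⇒ order 1.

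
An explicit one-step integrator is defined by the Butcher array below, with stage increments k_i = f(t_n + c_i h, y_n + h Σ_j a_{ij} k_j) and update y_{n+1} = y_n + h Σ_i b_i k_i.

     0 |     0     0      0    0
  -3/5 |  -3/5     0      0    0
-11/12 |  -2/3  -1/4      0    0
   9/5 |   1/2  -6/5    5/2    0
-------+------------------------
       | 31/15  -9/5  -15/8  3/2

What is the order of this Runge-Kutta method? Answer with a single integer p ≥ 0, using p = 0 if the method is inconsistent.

b = (31/15, -9/5, -15/8, 3/2)
c = (0, -3/5, -11/12, 9/5)
Ac = (0, 0, 3/20, -943/600)
Σ b_i: 31/15·1 + (-9/5)·1 + (-15/8)·1 + 3/2·1 = -13/120 ≠ 1 ⇒ order 0.

0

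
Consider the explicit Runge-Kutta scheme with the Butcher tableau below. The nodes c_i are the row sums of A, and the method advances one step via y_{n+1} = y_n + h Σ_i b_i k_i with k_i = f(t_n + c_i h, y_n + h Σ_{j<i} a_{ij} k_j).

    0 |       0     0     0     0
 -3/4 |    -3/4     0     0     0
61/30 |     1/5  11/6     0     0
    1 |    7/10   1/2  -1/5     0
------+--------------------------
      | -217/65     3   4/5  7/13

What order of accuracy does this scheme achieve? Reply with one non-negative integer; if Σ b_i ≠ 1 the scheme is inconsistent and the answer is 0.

1

b = (-217/65, 3, 4/5, 7/13)
c = (0, -3/4, 61/30, 1)
Ac = (0, 0, -11/8, -469/600)
Σ b_i: (-217/65)·1 + 3·1 + 4/5·1 + 7/13·1 = 1 ✓
b·c: 3·(-3/4) + 4/5·61/30 + 7/13·1 = -331/3900 ≠ 1/2 ⇒ order 1.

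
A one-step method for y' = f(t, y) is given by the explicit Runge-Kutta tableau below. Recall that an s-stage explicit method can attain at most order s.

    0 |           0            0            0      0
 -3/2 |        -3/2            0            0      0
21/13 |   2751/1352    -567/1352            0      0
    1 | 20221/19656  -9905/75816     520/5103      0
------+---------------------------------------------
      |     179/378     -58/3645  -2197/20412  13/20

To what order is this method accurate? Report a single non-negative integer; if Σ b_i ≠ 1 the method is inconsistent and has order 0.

4

b = (179/378, -58/3645, -2197/20412, 13/20)
c = (0, -3/2, 21/13, 1)
Ac = (0, 0, 1701/2704, 75/208)
Σ b_i: 179/378·1 + (-58/3645)·1 + (-2197/20412)·1 + 13/20·1 = 1 ✓
b·c: (-58/3645)·(-3/2) + (-2197/20412)·21/13 + 13/20·1 = 1/2 ✓
b·c²: (-58/3645)·9/4 + (-2197/20412)·441/169 + 13/20·1 = 1/3 ✓
b·Ac: (-2197/20412)·1701/2704 + 13/20·75/208 = 1/6 ✓
b·c³: (-58/3645)·(-27/8) + (-2197/20412)·9261/2197 + 13/20·1 = 1/4 ✓
b·(c∘Ac): (-2197/20412)·35721/35152 + 13/20·75/208 = 1/8 ✓
b·Ac²: (-2197/20412)·(-5103/5408) + 13/20·(-35/1248) = 1/12 ✓
b·A²c: 13/20·5/78 = 1/24 ✓; 4 stages ⇒ order 4.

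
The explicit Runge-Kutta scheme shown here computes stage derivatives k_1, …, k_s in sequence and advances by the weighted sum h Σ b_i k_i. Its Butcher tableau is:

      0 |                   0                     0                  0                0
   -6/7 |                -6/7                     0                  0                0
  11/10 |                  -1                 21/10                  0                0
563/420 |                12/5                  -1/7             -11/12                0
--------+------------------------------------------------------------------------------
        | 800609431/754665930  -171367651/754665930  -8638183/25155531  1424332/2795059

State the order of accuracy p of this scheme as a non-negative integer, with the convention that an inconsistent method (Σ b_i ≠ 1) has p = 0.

b = (800609431/754665930, -171367651/754665930, -8638183/25155531, 1424332/2795059)
c = (0, -6/7, 11/10, 563/420)
Ac = (0, 0, -9/5, -5209/5880)
Σ b_i: 800609431/754665930·1 + (-171367651/754665930)·1 + (-8638183/25155531)·1 + 1424332/2795059·1 = 1 ✓
b·c: (-171367651/754665930)·(-6/7) + (-8638183/25155531)·11/10 + 1424332/2795059·563/420 = 1/2 ✓
b·c²: (-171367651/754665930)·36/49 + (-8638183/25155531)·121/100 + 1424332/2795059·316969/176400 = 1/3 ✓
b·Ac: (-8638183/25155531)·(-9/5) + 1424332/2795059·(-5209/5880) = 1/6 ✓
b·c³: (-171367651/754665930)·(-216/343) + (-8638183/25155531)·1331/1000 + 1424332/2795059·178453547/74088000 = 965013536783/1056532302000 ≠ 1/4 ⇒ order 3.
b·(c∘Ac): (-8638183/25155531)·(-99/50) + 1424332/2795059·(-2932667/2469600) = 2633352187/35217743400 ≠ 1/8
b·Ac²: (-8638183/25155531)·54/35 + 1424332/2795059·(-499733/411600) = -6741305591/5869623900 ≠ 1/12
b·A²c: 1424332/2795059·33/20 = 11750739/13975295 ≠ 1/24

3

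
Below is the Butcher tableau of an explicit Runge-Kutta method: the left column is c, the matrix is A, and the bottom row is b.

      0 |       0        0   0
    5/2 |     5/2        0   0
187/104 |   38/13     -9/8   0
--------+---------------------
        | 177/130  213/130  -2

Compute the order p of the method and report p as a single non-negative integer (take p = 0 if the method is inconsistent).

2

b = (177/130, 213/130, -2)
c = (0, 5/2, 187/104)
Ac = (0, 0, -45/16)
Σ b_i: 177/130·1 + 213/130·1 + (-2)·1 = 1 ✓
b·c: 213/130·5/2 + (-2)·187/104 = 1/2 ✓
b·c²: 213/130·25/4 + (-2)·34969/10816 = 20411/5408 ≠ 1/3 ⇒ order 2.
b·Ac: (-2)·(-45/16) = 45/8 ≠ 1/6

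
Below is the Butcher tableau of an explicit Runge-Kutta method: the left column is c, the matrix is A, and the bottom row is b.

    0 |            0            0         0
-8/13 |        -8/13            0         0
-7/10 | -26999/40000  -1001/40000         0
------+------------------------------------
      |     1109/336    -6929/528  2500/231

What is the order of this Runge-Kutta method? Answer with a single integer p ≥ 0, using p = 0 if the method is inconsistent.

b = (1109/336, -6929/528, 2500/231)
c = (0, -8/13, -7/10)
Ac = (0, 0, 77/5000)
Σ b_i: 1109/336·1 + (-6929/528)·1 + 2500/231·1 = 1 ✓
b·c: (-6929/528)·(-8/13) + 2500/231·(-7/10) = 1/2 ✓
b·c²: (-6929/528)·64/169 + 2500/231·49/100 = 1/3 ✓
b·Ac: 2500/231·77/5000 = 1/6 ✓; 3 stages ⇒ order 3.

3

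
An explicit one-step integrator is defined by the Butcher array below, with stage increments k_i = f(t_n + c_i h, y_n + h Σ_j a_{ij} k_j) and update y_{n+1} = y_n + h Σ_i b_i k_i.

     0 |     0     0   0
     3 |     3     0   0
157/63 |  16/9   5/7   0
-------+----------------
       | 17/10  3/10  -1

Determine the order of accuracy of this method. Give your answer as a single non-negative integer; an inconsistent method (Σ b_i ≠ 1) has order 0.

b = (17/10, 3/10, -1)
c = (0, 3, 157/63)
Ac = (0, 0, 15/7)
Σ b_i: 17/10·1 + 3/10·1 + (-1)·1 = 1 ✓
b·c: 3/10·3 + (-1)·157/63 = -1003/630 ≠ 1/2 ⇒ order 1.

1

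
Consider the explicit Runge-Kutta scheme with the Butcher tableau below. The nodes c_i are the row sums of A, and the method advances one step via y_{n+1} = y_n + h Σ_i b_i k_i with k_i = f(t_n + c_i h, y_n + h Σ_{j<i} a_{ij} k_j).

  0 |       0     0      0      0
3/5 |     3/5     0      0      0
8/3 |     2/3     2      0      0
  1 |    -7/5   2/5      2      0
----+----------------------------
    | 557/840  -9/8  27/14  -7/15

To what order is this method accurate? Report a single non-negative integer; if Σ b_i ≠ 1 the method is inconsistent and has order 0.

1

b = (557/840, -9/8, 27/14, -7/15)
c = (0, 3/5, 8/3, 1)
Ac = (0, 0, 6/5, 418/75)
Σ b_i: 557/840·1 + (-9/8)·1 + 27/14·1 + (-7/15)·1 = 1 ✓
b·c: (-9/8)·3/5 + 27/14·8/3 + (-7/15)·1 = 3361/840 ≠ 1/2 ⇒ order 1.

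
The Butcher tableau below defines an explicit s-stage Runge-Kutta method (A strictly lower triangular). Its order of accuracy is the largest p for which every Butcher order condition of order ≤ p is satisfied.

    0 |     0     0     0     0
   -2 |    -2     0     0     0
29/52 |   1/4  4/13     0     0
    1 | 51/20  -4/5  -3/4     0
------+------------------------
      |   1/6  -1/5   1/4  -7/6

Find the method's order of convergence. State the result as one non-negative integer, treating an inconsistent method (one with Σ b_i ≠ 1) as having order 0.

b = (1/6, -1/5, 1/4, -7/6)
c = (0, -2, 29/52, 1)
Ac = (0, 0, -8/13, 1229/1040)
Σ b_i: 1/6·1 + (-1/5)·1 + 1/4·1 + (-7/6)·1 = -19/20 ≠ 1 ⇒ order 0.

0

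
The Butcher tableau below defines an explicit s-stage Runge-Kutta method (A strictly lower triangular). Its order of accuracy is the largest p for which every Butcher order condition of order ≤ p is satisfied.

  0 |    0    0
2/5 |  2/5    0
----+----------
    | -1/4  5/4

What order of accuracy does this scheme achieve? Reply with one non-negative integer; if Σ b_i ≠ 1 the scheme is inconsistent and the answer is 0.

b = (-1/4, 5/4)
c = (0, 2/5)
Σ b_i: (-1/4)·1 + 5/4·1 = 1 ✓
b·c: 5/4·2/5 = 1/2 ✓; 2 stages ⇒ order 2.

2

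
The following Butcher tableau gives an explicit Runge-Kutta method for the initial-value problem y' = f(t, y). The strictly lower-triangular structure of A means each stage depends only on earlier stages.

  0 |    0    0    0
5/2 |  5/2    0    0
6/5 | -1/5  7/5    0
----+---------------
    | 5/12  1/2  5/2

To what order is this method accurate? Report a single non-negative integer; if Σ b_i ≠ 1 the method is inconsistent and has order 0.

b = (5/12, 1/2, 5/2)
c = (0, 5/2, 6/5)
Ac = (0, 0, 7/2)
Σ b_i: 5/12·1 + 1/2·1 + 5/2·1 = 41/12 ≠ 1 ⇒ order 0.

0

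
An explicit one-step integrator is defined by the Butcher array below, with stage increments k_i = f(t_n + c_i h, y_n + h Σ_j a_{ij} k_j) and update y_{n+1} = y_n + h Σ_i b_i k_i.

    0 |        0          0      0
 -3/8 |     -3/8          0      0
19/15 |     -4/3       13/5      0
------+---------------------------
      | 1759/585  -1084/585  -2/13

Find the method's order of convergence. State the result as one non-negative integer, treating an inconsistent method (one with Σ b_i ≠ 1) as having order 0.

2

b = (1759/585, -1084/585, -2/13)
c = (0, -3/8, 19/15)
Ac = (0, 0, -39/40)
Σ b_i: 1759/585·1 + (-1084/585)·1 + (-2/13)·1 = 1 ✓
b·c: (-1084/585)·(-3/8) + (-2/13)·19/15 = 1/2 ✓
b·c²: (-1084/585)·9/64 + (-2/13)·361/225 = -23747/46800 ≠ 1/3 ⇒ order 2.
b·Ac: (-2/13)·(-39/40) = 3/20 ≠ 1/6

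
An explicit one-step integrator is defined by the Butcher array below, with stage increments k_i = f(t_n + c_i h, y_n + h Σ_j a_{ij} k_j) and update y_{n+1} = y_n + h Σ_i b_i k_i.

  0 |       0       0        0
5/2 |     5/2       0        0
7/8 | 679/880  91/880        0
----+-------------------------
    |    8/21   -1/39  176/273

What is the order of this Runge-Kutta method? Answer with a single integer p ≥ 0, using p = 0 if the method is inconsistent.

3

b = (8/21, -1/39, 176/273)
c = (0, 5/2, 7/8)
Ac = (0, 0, 91/352)
Σ b_i: 8/21·1 + (-1/39)·1 + 176/273·1 = 1 ✓
b·c: (-1/39)·5/2 + 176/273·7/8 = 1/2 ✓
b·c²: (-1/39)·25/4 + 176/273·49/64 = 1/3 ✓
b·Ac: 176/273·91/352 = 1/6 ✓; 3 stages ⇒ order 3.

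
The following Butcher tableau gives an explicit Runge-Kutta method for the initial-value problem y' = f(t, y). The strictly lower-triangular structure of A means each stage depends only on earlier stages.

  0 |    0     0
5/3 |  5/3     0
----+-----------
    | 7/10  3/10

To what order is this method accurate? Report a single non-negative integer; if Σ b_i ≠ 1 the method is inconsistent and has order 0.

2

b = (7/10, 3/10)
c = (0, 5/3)
Σ b_i: 7/10·1 + 3/10·1 = 1 ✓
b·c: 3/10·5/3 = 1/2 ✓; 2 stages ⇒ order 2.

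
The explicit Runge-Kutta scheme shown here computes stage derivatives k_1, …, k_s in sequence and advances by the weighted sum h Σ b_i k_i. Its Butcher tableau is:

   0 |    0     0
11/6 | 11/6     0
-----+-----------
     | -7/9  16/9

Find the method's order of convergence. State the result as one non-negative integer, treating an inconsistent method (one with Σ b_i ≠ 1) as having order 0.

b = (-7/9, 16/9)
c = (0, 11/6)
Σ b_i: (-7/9)·1 + 16/9·1 = 1 ✓
b·c: 16/9·11/6 = 88/27 ≠ 1/2 ⇒ order 1.

1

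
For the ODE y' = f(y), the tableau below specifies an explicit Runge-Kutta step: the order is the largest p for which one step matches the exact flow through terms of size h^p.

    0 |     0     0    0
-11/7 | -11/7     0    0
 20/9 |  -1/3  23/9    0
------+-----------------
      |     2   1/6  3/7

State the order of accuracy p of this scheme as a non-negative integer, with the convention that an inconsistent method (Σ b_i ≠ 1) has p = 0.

0

b = (2, 1/6, 3/7)
c = (0, -11/7, 20/9)
Ac = (0, 0, -253/63)
Σ b_i: 2·1 + 1/6·1 + 3/7·1 = 109/42 ≠ 1 ⇒ order 0.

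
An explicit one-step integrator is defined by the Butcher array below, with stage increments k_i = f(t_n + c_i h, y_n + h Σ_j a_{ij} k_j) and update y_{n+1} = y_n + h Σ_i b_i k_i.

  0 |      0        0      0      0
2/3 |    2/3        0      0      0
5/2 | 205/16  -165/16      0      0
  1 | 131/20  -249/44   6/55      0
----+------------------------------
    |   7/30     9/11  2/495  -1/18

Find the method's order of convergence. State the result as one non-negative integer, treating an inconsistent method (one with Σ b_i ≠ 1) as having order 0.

b = (7/30, 9/11, 2/495, -1/18)
c = (0, 2/3, 5/2, 1)
Ac = (0, 0, -55/8, -7/2)
Σ b_i: 7/30·1 + 9/11·1 + 2/495·1 + (-1/18)·1 = 1 ✓
b·c: 9/11·2/3 + 2/495·5/2 + (-1/18)·1 = 1/2 ✓
b·c²: 9/11·4/9 + 2/495·25/4 + (-1/18)·1 = 1/3 ✓
b·Ac: 2/495·(-55/8) + (-1/18)·(-7/2) = 1/6 ✓
b·c³: 9/11·8/27 + 2/495·125/8 + (-1/18)·1 = 1/4 ✓
b·(c∘Ac): 2/495·(-275/16) + (-1/18)·(-7/2) = 1/8 ✓
b·Ac²: 2/495·(-55/12) + (-1/18)·(-11/6) = 1/12 ✓
b·A²c: (-1/18)·(-3/4) = 1/24 ✓; 4 stages ⇒ order 4.

4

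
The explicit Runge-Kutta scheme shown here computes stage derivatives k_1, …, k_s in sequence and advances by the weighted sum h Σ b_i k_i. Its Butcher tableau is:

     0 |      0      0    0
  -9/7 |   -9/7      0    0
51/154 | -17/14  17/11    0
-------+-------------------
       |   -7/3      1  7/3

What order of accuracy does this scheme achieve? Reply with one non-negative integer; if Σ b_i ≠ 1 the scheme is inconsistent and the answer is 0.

1

b = (-7/3, 1, 7/3)
c = (0, -9/7, 51/154)
Ac = (0, 0, -153/77)
Σ b_i: (-7/3)·1 + 1·1 + 7/3·1 = 1 ✓
b·c: 1·(-9/7) + 7/3·51/154 = -79/154 ≠ 1/2 ⇒ order 1.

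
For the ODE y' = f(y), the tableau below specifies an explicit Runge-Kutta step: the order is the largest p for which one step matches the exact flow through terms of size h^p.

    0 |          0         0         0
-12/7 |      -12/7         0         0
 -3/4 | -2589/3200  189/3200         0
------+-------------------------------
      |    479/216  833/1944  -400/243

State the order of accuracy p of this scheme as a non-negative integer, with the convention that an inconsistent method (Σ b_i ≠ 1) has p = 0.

b = (479/216, 833/1944, -400/243)
c = (0, -12/7, -3/4)
Ac = (0, 0, -81/800)
Σ b_i: 479/216·1 + 833/1944·1 + (-400/243)·1 = 1 ✓
b·c: 833/1944·(-12/7) + (-400/243)·(-3/4) = 1/2 ✓
b·c²: 833/1944·144/49 + (-400/243)·9/16 = 1/3 ✓
b·Ac: (-400/243)·(-81/800) = 1/6 ✓; 3 stages ⇒ order 3.

3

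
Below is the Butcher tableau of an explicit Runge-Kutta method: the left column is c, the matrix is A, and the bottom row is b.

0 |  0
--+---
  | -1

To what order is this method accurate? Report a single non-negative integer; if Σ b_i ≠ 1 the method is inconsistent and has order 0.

0

b = (-1)
c = (0)
Σ b_i: (-1)·1 = -1 ≠ 1 ⇒ order 0.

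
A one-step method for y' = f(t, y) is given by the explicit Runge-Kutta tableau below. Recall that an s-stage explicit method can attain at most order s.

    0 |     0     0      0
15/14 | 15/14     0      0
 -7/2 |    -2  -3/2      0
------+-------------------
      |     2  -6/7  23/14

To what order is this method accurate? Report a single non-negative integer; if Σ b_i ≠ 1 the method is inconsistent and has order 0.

b = (2, -6/7, 23/14)
c = (0, 15/14, -7/2)
Ac = (0, 0, -45/28)
Σ b_i: 2·1 + (-6/7)·1 + 23/14·1 = 39/14 ≠ 1 ⇒ order 0.

0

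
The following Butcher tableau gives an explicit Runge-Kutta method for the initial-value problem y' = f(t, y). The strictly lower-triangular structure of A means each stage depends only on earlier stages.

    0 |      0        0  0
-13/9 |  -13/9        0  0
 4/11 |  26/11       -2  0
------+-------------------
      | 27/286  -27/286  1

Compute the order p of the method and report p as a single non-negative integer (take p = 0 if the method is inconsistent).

b = (27/286, -27/286, 1)
c = (0, -13/9, 4/11)
Ac = (0, 0, 26/9)
Σ b_i: 27/286·1 + (-27/286)·1 + 1·1 = 1 ✓
b·c: (-27/286)·(-13/9) + 1·4/11 = 1/2 ✓
b·c²: (-27/286)·169/81 + 1·16/121 = -47/726 ≠ 1/3 ⇒ order 2.
b·Ac: 1·26/9 = 26/9 ≠ 1/6

2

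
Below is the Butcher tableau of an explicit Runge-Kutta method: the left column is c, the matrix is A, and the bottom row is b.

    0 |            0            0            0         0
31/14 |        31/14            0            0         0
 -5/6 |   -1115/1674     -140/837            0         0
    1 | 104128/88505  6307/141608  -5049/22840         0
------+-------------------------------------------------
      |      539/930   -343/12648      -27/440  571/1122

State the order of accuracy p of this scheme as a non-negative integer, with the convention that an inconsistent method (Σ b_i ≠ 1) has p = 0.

b = (539/930, -343/12648, -27/440, 571/1122)
c = (0, 31/14, -5/6, 1)
Ac = (0, 0, -10/27, 323/1142)
Σ b_i: 539/930·1 + (-343/12648)·1 + (-27/440)·1 + 571/1122·1 = 1 ✓
b·c: (-343/12648)·31/14 + (-27/440)·(-5/6) + 571/1122·1 = 1/2 ✓
b·c²: (-343/12648)·961/196 + (-27/440)·25/36 + 571/1122·1 = 1/3 ✓
b·Ac: (-27/440)·(-10/27) + 571/1122·323/1142 = 1/6 ✓
b·c³: (-343/12648)·29791/2744 + (-27/440)·(-125/216) + 571/1122·1 = 1/4 ✓
b·(c∘Ac): (-27/440)·25/81 + 571/1122·323/1142 = 1/8 ✓
b·Ac²: (-27/440)·(-155/189) + 571/1122·1037/15988 = 1/12 ✓
b·A²c: 571/1122·187/2284 = 1/24 ✓; 4 stages ⇒ order 4.

4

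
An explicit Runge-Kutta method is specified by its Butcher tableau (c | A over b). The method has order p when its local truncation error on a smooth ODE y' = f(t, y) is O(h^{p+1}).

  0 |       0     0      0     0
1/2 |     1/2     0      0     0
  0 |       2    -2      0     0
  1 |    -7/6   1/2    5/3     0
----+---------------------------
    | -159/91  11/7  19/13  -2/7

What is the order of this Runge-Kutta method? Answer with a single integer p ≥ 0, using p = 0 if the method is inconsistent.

2

b = (-159/91, 11/7, 19/13, -2/7)
c = (0, 1/2, 0, 1)
Ac = (0, 0, -1, 1/4)
Σ b_i: (-159/91)·1 + 11/7·1 + 19/13·1 + (-2/7)·1 = 1 ✓
b·c: 11/7·1/2 + (-2/7)·1 = 1/2 ✓
b·c²: 11/7·1/4 + (-2/7)·1 = 3/28 ≠ 1/3 ⇒ order 2.
b·Ac: 19/13·(-1) + (-2/7)·1/4 = -279/182 ≠ 1/6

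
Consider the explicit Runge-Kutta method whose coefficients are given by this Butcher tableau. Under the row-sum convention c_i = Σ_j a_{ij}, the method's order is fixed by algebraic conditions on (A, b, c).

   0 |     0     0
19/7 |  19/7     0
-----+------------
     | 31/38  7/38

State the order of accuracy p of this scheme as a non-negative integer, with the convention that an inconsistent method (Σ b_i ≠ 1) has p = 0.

2

b = (31/38, 7/38)
c = (0, 19/7)
Σ b_i: 31/38·1 + 7/38·1 = 1 ✓
b·c: 7/38·19/7 = 1/2 ✓; 2 stages ⇒ order 2.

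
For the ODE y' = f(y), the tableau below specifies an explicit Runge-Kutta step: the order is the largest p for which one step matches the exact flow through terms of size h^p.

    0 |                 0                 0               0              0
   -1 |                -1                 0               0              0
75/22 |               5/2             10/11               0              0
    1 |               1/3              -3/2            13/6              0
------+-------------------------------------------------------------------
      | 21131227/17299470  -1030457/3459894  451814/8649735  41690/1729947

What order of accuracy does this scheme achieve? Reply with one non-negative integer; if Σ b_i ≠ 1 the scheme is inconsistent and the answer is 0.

b = (21131227/17299470, -1030457/3459894, 451814/8649735, 41690/1729947)
c = (0, -1, 75/22, 1)
Ac = (0, 0, -10/11, 391/44)
Σ b_i: 21131227/17299470·1 + (-1030457/3459894)·1 + 451814/8649735·1 + 41690/1729947·1 = 1 ✓
b·c: (-1030457/3459894)·(-1) + 451814/8649735·75/22 + 41690/1729947·1 = 1/2 ✓
b·c²: (-1030457/3459894)·1 + 451814/8649735·5625/484 + 41690/1729947·1 = 1/3 ✓
b·Ac: 451814/8649735·(-10/11) + 41690/1729947·391/44 = 1/6 ✓
b·c³: (-1030457/3459894)·(-1) + 451814/8649735·421875/10648 + 41690/1729947·1 = 60677513/25372556 ≠ 1/4 ⇒ order 3.
b·(c∘Ac): 451814/8649735·(-375/121) + 41690/1729947·391/44 = 180845/3459894 ≠ 1/8
b·Ac²: 451814/8649735·10/11 + 41690/1729947·22923/968 = 47053597/76117668 ≠ 1/12
b·A²c: 41690/1729947·(-65/33) = -246350/5189841 ≠ 1/24

3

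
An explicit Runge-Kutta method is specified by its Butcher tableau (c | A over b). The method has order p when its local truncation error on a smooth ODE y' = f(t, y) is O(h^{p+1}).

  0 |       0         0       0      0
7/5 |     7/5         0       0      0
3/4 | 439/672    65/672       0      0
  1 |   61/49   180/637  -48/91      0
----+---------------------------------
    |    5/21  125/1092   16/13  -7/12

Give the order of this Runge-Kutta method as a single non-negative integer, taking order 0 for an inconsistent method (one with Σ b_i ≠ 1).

b = (5/21, 125/1092, 16/13, -7/12)
c = (0, 7/5, 3/4, 1)
Ac = (0, 0, 13/96, 0)
Σ b_i: 5/21·1 + 125/1092·1 + 16/13·1 + (-7/12)·1 = 1 ✓
b·c: 125/1092·7/5 + 16/13·3/4 + (-7/12)·1 = 1/2 ✓
b·c²: 125/1092·49/25 + 16/13·9/16 + (-7/12)·1 = 1/3 ✓
b·Ac: 16/13·13/96 = 1/6 ✓
b·c³: 125/1092·343/125 + 16/13·27/64 + (-7/12)·1 = 1/4 ✓
b·(c∘Ac): 16/13·13/128 = 1/8 ✓
b·Ac²: 16/13·91/480 + (-7/12)·9/35 = 1/12 ✓
b·A²c: (-7/12)·(-1/14) = 1/24 ✓; 4 stages ⇒ order 4.

4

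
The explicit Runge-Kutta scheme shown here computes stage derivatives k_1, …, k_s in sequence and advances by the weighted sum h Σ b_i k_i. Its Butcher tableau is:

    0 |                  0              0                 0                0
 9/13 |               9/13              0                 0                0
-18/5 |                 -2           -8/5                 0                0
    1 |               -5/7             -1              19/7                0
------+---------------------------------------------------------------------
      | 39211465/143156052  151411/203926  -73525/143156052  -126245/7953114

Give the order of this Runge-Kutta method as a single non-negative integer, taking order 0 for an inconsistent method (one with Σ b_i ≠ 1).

b = (39211465/143156052, 151411/203926, -73525/143156052, -126245/7953114)
c = (0, 9/13, -18/5, 1)
Ac = (0, 0, -72/65, -4761/455)
Σ b_i: 39211465/143156052·1 + 151411/203926·1 + (-73525/143156052)·1 + (-126245/7953114)·1 = 1 ✓
b·c: 151411/203926·9/13 + (-73525/143156052)·(-18/5) + (-126245/7953114)·1 = 1/2 ✓
b·c²: 151411/203926·81/169 + (-73525/143156052)·324/25 + (-126245/7953114)·1 = 1/3 ✓
b·Ac: (-73525/143156052)·(-72/65) + (-126245/7953114)·(-4761/455) = 1/6 ✓
b·c³: 151411/203926·729/2197 + (-73525/143156052)·(-5832/125) + (-126245/7953114)·1 = 65770756/258476205 ≠ 1/4 ⇒ order 3.
b·(c∘Ac): (-73525/143156052)·1296/325 + (-126245/7953114)·(-4761/455) = 5653725/34463494 ≠ 1/8
b·Ac²: (-73525/143156052)·(-648/845) + (-126245/7953114)·1026189/29575 = -94841457/172317470 ≠ 1/12
b·A²c: (-126245/7953114)·(-1368/455) = 822396/17231747 ≠ 1/24

3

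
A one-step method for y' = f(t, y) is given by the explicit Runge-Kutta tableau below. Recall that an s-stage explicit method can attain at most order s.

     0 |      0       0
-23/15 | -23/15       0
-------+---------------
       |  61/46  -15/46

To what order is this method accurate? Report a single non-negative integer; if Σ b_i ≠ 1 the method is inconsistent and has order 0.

2

b = (61/46, -15/46)
c = (0, -23/15)
Σ b_i: 61/46·1 + (-15/46)·1 = 1 ✓
b·c: (-15/46)·(-23/15) = 1/2 ✓; 2 stages ⇒ order 2.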